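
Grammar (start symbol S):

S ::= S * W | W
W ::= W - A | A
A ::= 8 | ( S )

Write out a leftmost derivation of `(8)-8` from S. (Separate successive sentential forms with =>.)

S=>W=>W-A=>A-A=>(S)-A=>(W)-A=>(A)-A=>(8)-A=>(8)-8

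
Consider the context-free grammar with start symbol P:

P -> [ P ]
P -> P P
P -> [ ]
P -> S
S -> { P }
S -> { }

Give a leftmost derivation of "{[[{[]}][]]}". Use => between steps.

P=>S=>{P}=>{[P]}=>{[PP]}=>{[[P]P]}=>{[[S]P]}=>{[[{P}]P]}=>{[[{[]}]P]}=>{[[{[]}][]]}

P => S   [P -> S]
S => {P}   [S -> { P }]
{P} => {[P]}   [P -> [ P ]]
{[P]} => {[PP]}   [P -> P P]
{[PP]} => {[[P]P]}   [P -> [ P ]]
{[[P]P]} => {[[S]P]}   [P -> S]
{[[S]P]} => {[[{P}]P]}   [S -> { P }]
{[[{P}]P]} => {[[{[]}]P]}   [P -> [ ]]
{[[{[]}]P]} => {[[{[]}][]]}   [P -> [ ]]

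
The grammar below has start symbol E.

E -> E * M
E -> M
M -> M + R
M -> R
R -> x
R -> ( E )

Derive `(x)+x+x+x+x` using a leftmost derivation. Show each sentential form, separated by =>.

E => M => M+R => M+R+R => M+R+R+R => M+R+R+R+R => R+R+R+R+R => (E)+R+R+R+R => (M)+R+R+R+R => (R)+R+R+R+R => (x)+R+R+R+R => (x)+x+R+R+R => (x)+x+x+R+R => (x)+x+x+x+R => (x)+x+x+x+x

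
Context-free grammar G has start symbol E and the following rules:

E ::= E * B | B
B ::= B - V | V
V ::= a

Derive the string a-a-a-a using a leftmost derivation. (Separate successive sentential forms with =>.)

E => B   [E ::= B]
B => B-V   [B ::= B - V]
B-V => B-V-V   [B ::= B - V]
B-V-V => B-V-V-V   [B ::= B - V]
B-V-V-V => V-V-V-V   [B ::= V]
V-V-V-V => a-V-V-V   [V ::= a]
a-V-V-V => a-a-V-V   [V ::= a]
a-a-V-V => a-a-a-V   [V ::= a]
a-a-a-V => a-a-a-a   [V ::= a]

E=>B=>B-V=>B-V-V=>B-V-V-V=>V-V-V-V=>a-V-V-V=>a-a-V-V=>a-a-a-V=>a-a-a-a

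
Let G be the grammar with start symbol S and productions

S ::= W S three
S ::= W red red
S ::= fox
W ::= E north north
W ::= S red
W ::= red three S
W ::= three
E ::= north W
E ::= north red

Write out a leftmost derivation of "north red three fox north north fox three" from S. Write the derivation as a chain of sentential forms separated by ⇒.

S ⇒ W S three ⇒ E north north S three ⇒ north W north north S three ⇒ north red three S north north S three ⇒ north red three fox north north S three ⇒ north red three fox north north fox three

S ⇒ W S three   [S ::= W S three]
W S three ⇒ E north north S three   [W ::= E north north]
E north north S three ⇒ north W north north S three   [E ::= north W]
north W north north S three ⇒ north red three S north north S three   [W ::= red three S]
north red three S north north S three ⇒ north red three fox north north S three   [S ::= fox]
north red three fox north north S three ⇒ north red three fox north north fox three   [S ::= fox]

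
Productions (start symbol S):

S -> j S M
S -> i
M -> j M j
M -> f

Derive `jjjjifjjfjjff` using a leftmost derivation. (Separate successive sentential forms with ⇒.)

S ⇒ jSM   [S -> j S M]
jSM ⇒ jjSMM   [S -> j S M]
jjSMM ⇒ jjjSMMM   [S -> j S M]
jjjSMMM ⇒ jjjjSMMMM   [S -> j S M]
jjjjSMMMM ⇒ jjjjiMMMM   [S -> i]
jjjjiMMMM ⇒ jjjjifMMM   [M -> f]
jjjjifMMM ⇒ jjjjifjMjMM   [M -> j M j]
jjjjifjMjMM ⇒ jjjjifjjMjjMM   [M -> j M j]
jjjjifjjMjjMM ⇒ jjjjifjjfjjMM   [M -> f]
jjjjifjjfjjMM ⇒ jjjjifjjfjjfM   [M -> f]
jjjjifjjfjjfM ⇒ jjjjifjjfjjff   [M -> f]

S ⇒ jSM ⇒ jjSMM ⇒ jjjSMMM ⇒ jjjjSMMMM ⇒ jjjjiMMMM ⇒ jjjjifMMM ⇒ jjjjifjMjMM ⇒ jjjjifjjMjjMM ⇒ jjjjifjjfjjMM ⇒ jjjjifjjfjjfM ⇒ jjjjifjjfjjff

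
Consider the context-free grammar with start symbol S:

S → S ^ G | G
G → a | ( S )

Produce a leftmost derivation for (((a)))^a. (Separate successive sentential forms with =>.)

S => S^G => G^G => (S)^G => (G)^G => ((S))^G => ((G))^G => (((S)))^G => (((G)))^G => (((a)))^G => (((a)))^a

S => S^G   [S → S ^ G]
S^G => G^G   [S → G]
G^G => (S)^G   [G → ( S )]
(S)^G => (G)^G   [S → G]
(G)^G => ((S))^G   [G → ( S )]
((S))^G => ((G))^G   [S → G]
((G))^G => (((S)))^G   [G → ( S )]
(((S)))^G => (((G)))^G   [S → G]
(((G)))^G => (((a)))^G   [G → a]
(((a)))^G => (((a)))^a   [G → a]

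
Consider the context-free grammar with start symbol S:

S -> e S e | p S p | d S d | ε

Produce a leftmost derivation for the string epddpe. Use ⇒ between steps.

S ⇒ eSe   [S -> e S e]
eSe ⇒ epSpe   [S -> p S p]
epSpe ⇒ epdSdpe   [S -> d S d]
epdSdpe ⇒ epddpe   [S -> ε]

S⇒eSe⇒epSpe⇒epdSdpe⇒epddpe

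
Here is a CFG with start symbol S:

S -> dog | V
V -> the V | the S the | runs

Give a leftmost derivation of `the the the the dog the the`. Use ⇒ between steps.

S ⇒ V ⇒ the V ⇒ the the S the ⇒ the the V the ⇒ the the the V the ⇒ the the the the S the the ⇒ the the the the dog the the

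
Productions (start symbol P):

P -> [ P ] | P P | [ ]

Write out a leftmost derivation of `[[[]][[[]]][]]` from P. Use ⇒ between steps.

P ⇒ [P] ⇒ [PP] ⇒ [[P]P] ⇒ [[[]]P] ⇒ [[[]]PP] ⇒ [[[]][P]P] ⇒ [[[]][[P]]P] ⇒ [[[]][[[]]]P] ⇒ [[[]][[[]]][]]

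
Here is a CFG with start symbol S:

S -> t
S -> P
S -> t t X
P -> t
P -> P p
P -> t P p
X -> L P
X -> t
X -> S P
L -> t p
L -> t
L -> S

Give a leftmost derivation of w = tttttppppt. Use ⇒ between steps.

S⇒ttX⇒ttSP⇒ttPP⇒ttPpP⇒tttPppP⇒ttttPpppP⇒ttttPppppP⇒tttttppppP⇒tttttppppt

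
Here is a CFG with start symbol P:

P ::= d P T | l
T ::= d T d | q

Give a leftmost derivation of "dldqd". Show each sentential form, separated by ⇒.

P ⇒ dPT ⇒ dlT ⇒ dldTd ⇒ dldqd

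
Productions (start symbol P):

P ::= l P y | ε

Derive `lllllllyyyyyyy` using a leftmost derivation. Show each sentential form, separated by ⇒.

P ⇒ lPy ⇒ llPyy ⇒ lllPyyy ⇒ llllPyyyy ⇒ lllllPyyyyy ⇒ llllllPyyyyyy ⇒ lllllllPyyyyyyy ⇒ lllllllyyyyyyy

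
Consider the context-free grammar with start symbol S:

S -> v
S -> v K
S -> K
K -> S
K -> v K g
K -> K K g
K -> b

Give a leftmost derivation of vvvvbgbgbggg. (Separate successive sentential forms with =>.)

S => vK   [S -> v K]
vK => vvKg   [K -> v K g]
vvKg => vvvKgg   [K -> v K g]
vvvKgg => vvvKKggg   [K -> K K g]
vvvKKggg => vvvKKgKggg   [K -> K K g]
vvvKKgKggg => vvvvKgKgKggg   [K -> v K g]
vvvvKgKgKggg => vvvvbgKgKggg   [K -> b]
vvvvbgKgKggg => vvvvbgbgKggg   [K -> b]
vvvvbgbgKggg => vvvvbgbgbggg   [K -> b]

S=>vK=>vvKg=>vvvKgg=>vvvKKggg=>vvvKKgKggg=>vvvvKgKgKggg=>vvvvbgKgKggg=>vvvvbgbgKggg=>vvvvbgbgbggg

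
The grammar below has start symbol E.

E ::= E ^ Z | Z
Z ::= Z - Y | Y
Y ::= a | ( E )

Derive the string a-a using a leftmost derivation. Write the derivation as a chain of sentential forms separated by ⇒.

E ⇒ Z ⇒ Z-Y ⇒ Y-Y ⇒ a-Y ⇒ a-a

E ⇒ Z   [E ::= Z]
Z ⇒ Z-Y   [Z ::= Z - Y]
Z-Y ⇒ Y-Y   [Z ::= Y]
Y-Y ⇒ a-Y   [Y ::= a]
a-Y ⇒ a-a   [Y ::= a]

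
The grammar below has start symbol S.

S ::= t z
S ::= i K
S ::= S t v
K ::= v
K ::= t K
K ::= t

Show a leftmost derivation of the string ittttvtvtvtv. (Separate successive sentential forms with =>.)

S => Stv => Stvtv => Stvtvtv => iKtvtvtv => itKtvtvtv => ittKtvtvtv => itttKtvtvtv => ittttKtvtvtv => ittttvtvtvtv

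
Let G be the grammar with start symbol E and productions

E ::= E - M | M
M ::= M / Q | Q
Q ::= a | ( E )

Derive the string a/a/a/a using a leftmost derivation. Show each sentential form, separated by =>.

E => M => M/Q => M/Q/Q => M/Q/Q/Q => Q/Q/Q/Q => a/Q/Q/Q => a/a/Q/Q => a/a/a/Q => a/a/a/a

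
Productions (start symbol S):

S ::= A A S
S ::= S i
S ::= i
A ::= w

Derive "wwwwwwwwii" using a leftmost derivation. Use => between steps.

S => AAS   [S ::= A A S]
AAS => wAS   [A ::= w]
wAS => wwS   [A ::= w]
wwS => wwAAS   [S ::= A A S]
wwAAS => wwwAS   [A ::= w]
wwwAS => wwwwS   [A ::= w]
wwwwS => wwwwSi   [S ::= S i]
wwwwSi => wwwwAASi   [S ::= A A S]
wwwwAASi => wwwwwASi   [A ::= w]
wwwwwASi => wwwwwwSi   [A ::= w]
wwwwwwSi => wwwwwwAASi   [S ::= A A S]
wwwwwwAASi => wwwwwwwASi   [A ::= w]
wwwwwwwASi => wwwwwwwwSi   [A ::= w]
wwwwwwwwSi => wwwwwwwwii   [S ::= i]

S => AAS => wAS => wwS => wwAAS => wwwAS => wwwwS => wwwwSi => wwwwAASi => wwwwwASi => wwwwwwSi => wwwwwwAASi => wwwwwwwASi => wwwwwwwwSi => wwwwwwwwii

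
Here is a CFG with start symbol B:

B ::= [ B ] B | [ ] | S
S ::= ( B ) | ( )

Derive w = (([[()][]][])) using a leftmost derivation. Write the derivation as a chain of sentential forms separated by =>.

B => S   [B ::= S]
S => (B)   [S ::= ( B )]
(B) => (S)   [B ::= S]
(S) => ((B))   [S ::= ( B )]
((B)) => (([B]B))   [B ::= [ B ] B]
(([B]B)) => (([[B]B]B))   [B ::= [ B ] B]
(([[B]B]B)) => (([[S]B]B))   [B ::= S]
(([[S]B]B)) => (([[()]B]B))   [S ::= ( )]
(([[()]B]B)) => (([[()][]]B))   [B ::= [ ]]
(([[()][]]B)) => (([[()][]][]))   [B ::= [ ]]

B=>S=>(B)=>(S)=>((B))=>(([B]B))=>(([[B]B]B))=>(([[S]B]B))=>(([[()]B]B))=>(([[()][]]B))=>(([[()][]][]))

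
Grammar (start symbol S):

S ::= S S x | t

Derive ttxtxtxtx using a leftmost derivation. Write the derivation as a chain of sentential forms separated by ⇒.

S ⇒ SSx ⇒ SSxSx ⇒ SSxSxSx ⇒ SSxSxSxSx ⇒ tSxSxSxSx ⇒ ttxSxSxSx ⇒ ttxtxSxSx ⇒ ttxtxtxSx ⇒ ttxtxtxtx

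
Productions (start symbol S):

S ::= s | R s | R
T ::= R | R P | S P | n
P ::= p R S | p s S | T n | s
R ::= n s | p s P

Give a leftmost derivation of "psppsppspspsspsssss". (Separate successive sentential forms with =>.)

S => Rs => psPs => pspRSs => psppsPSs => psppspRSSs => psppsppsPSSs => psppsppspsSSSs => psppsppspsRSSs => psppsppspspsPSSs => psppsppspspssSSs => psppsppspspssRsSs => psppsppspspsspsPsSs => psppsppspspsspsssSs => psppsppspspsspsssss

S => Rs   [S ::= R s]
Rs => psPs   [R ::= p s P]
psPs => pspRSs   [P ::= p R S]
pspRSs => psppsPSs   [R ::= p s P]
psppsPSs => psppspRSSs   [P ::= p R S]
psppspRSSs => psppsppsPSSs   [R ::= p s P]
psppsppsPSSs => psppsppspsSSSs   [P ::= p s S]
psppsppspsSSSs => psppsppspsRSSs   [S ::= R]
psppsppspsRSSs => psppsppspspsPSSs   [R ::= p s P]
psppsppspspsPSSs => psppsppspspssSSs   [P ::= s]
psppsppspspssSSs => psppsppspspssRsSs   [S ::= R s]
psppsppspspssRsSs => psppsppspspsspsPsSs   [R ::= p s P]
psppsppspspsspsPsSs => psppsppspspsspsssSs   [P ::= s]
psppsppspspsspsssSs => psppsppspspsspsssss   [S ::= s]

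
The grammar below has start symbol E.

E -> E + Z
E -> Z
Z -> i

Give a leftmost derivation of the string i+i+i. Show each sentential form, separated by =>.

E => E+Z   [E -> E + Z]
E+Z => E+Z+Z   [E -> E + Z]
E+Z+Z => Z+Z+Z   [E -> Z]
Z+Z+Z => i+Z+Z   [Z -> i]
i+Z+Z => i+i+Z   [Z -> i]
i+i+Z => i+i+i   [Z -> i]

E => E+Z => E+Z+Z => Z+Z+Z => i+Z+Z => i+i+Z => i+i+i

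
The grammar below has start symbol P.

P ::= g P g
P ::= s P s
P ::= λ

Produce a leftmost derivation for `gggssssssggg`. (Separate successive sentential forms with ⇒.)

P ⇒ gPg ⇒ ggPgg ⇒ gggPggg ⇒ gggsPsggg ⇒ gggssPssggg ⇒ gggsssPsssggg ⇒ gggssssssggg

P ⇒ gPg   [P ::= g P g]
gPg ⇒ ggPgg   [P ::= g P g]
ggPgg ⇒ gggPggg   [P ::= g P g]
gggPggg ⇒ gggsPsggg   [P ::= s P s]
gggsPsggg ⇒ gggssPssggg   [P ::= s P s]
gggssPssggg ⇒ gggsssPsssggg   [P ::= s P s]
gggsssPsssggg ⇒ gggssssssggg   [P ::= λ]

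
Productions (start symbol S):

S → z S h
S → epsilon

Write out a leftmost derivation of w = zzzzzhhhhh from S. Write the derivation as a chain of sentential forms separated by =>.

S => zSh   [S → z S h]
zSh => zzShh   [S → z S h]
zzShh => zzzShhh   [S → z S h]
zzzShhh => zzzzShhhh   [S → z S h]
zzzzShhhh => zzzzzShhhhh   [S → z S h]
zzzzzShhhhh => zzzzzhhhhh   [S → epsilon]

S=>zSh=>zzShh=>zzzShhh=>zzzzShhhh=>zzzzzShhhhh=>zzzzzhhhhh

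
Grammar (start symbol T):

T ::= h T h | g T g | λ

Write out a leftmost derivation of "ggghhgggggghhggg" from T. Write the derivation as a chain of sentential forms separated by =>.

T=>gTg=>ggTgg=>gggTggg=>ggghThggg=>ggghhThhggg=>ggghhgTghhggg=>ggghhggTgghhggg=>ggghhgggTggghhggg=>ggghhgggggghhggg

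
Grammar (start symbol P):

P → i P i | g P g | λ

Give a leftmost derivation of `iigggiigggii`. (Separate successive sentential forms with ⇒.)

P ⇒ iPi   [P → i P i]
iPi ⇒ iiPii   [P → i P i]
iiPii ⇒ iigPgii   [P → g P g]
iigPgii ⇒ iiggPggii   [P → g P g]
iiggPggii ⇒ iigggPgggii   [P → g P g]
iigggPgggii ⇒ iigggiPigggii   [P → i P i]
iigggiPigggii ⇒ iigggiigggii   [P → λ]

P ⇒ iPi ⇒ iiPii ⇒ iigPgii ⇒ iiggPggii ⇒ iigggPgggii ⇒ iigggiPigggii ⇒ iigggiigggii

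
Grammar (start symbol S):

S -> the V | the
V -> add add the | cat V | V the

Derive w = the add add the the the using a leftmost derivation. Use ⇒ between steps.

S ⇒ the V ⇒ the V the ⇒ the V the the ⇒ the add add the the the

S ⇒ the V   [S -> the V]
the V ⇒ the V the   [V -> V the]
the V the ⇒ the V the the   [V -> V the]
the V the the ⇒ the add add the the the   [V -> add add the]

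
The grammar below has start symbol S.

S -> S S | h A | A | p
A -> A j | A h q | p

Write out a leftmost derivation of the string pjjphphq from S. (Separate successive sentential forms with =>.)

S=>SS=>AS=>AjS=>AjjS=>pjjS=>pjjSS=>pjjpS=>pjjphA=>pjjphAhq=>pjjphphq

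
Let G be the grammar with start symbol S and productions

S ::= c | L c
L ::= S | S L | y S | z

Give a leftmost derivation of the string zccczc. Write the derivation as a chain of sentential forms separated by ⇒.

S⇒Lc⇒SLc⇒LcLc⇒SLcLc⇒LcLcLc⇒zcLcLc⇒zcScLc⇒zcccLc⇒zccczc

S ⇒ Lc   [S ::= L c]
Lc ⇒ SLc   [L ::= S L]
SLc ⇒ LcLc   [S ::= L c]
LcLc ⇒ SLcLc   [L ::= S L]
SLcLc ⇒ LcLcLc   [S ::= L c]
LcLcLc ⇒ zcLcLc   [L ::= z]
zcLcLc ⇒ zcScLc   [L ::= S]
zcScLc ⇒ zcccLc   [S ::= c]
zcccLc ⇒ zccczc   [L ::= z]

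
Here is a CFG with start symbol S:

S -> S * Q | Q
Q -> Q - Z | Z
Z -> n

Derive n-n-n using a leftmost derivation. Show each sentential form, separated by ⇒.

S ⇒ Q   [S -> Q]
Q ⇒ Q-Z   [Q -> Q - Z]
Q-Z ⇒ Q-Z-Z   [Q -> Q - Z]
Q-Z-Z ⇒ Z-Z-Z   [Q -> Z]
Z-Z-Z ⇒ n-Z-Z   [Z -> n]
n-Z-Z ⇒ n-n-Z   [Z -> n]
n-n-Z ⇒ n-n-n   [Z -> n]

S ⇒ Q ⇒ Q-Z ⇒ Q-Z-Z ⇒ Z-Z-Z ⇒ n-Z-Z ⇒ n-n-Z ⇒ n-n-n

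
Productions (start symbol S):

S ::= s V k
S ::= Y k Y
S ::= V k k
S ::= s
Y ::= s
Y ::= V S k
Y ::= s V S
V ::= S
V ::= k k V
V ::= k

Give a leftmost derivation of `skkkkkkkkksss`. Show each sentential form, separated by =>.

S => YkY => sVSkY => sSSkY => sVkkSkY => skkVkkSkY => skkkkkSkY => skkkkkVkkkY => skkkkkkkkkY => skkkkkkkkksVS => skkkkkkkkksSS => skkkkkkkkkssS => skkkkkkkkksss

S => YkY   [S ::= Y k Y]
YkY => sVSkY   [Y ::= s V S]
sVSkY => sSSkY   [V ::= S]
sSSkY => sVkkSkY   [S ::= V k k]
sVkkSkY => skkVkkSkY   [V ::= k k V]
skkVkkSkY => skkkkkSkY   [V ::= k]
skkkkkSkY => skkkkkVkkkY   [S ::= V k k]
skkkkkVkkkY => skkkkkkkkkY   [V ::= k]
skkkkkkkkkY => skkkkkkkkksVS   [Y ::= s V S]
skkkkkkkkksVS => skkkkkkkkksSS   [V ::= S]
skkkkkkkkksSS => skkkkkkkkkssS   [S ::= s]
skkkkkkkkkssS => skkkkkkkkksss   [S ::= s]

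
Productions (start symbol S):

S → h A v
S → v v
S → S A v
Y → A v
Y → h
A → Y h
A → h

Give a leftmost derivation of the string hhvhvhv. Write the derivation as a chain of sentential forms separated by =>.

S => SAv => hAvAv => hhvAv => hhvYhv => hhvAvhv => hhvhvhv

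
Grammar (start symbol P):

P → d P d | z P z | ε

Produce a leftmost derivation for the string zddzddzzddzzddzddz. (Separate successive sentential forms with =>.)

P => zPz => zdPdz => zddPddz => zddzPzddz => zddzdPdzddz => zddzddPddzddz => zddzddzPzddzddz => zddzddzzPzzddzddz => zddzddzzdPdzzddzddz => zddzddzzddzzddzddz

P => zPz   [P → z P z]
zPz => zdPdz   [P → d P d]
zdPdz => zddPddz   [P → d P d]
zddPddz => zddzPzddz   [P → z P z]
zddzPzddz => zddzdPdzddz   [P → d P d]
zddzdPdzddz => zddzddPddzddz   [P → d P d]
zddzddPddzddz => zddzddzPzddzddz   [P → z P z]
zddzddzPzddzddz => zddzddzzPzzddzddz   [P → z P z]
zddzddzzPzzddzddz => zddzddzzdPdzzddzddz   [P → d P d]
zddzddzzdPdzzddzddz => zddzddzzddzzddzddz   [P → ε]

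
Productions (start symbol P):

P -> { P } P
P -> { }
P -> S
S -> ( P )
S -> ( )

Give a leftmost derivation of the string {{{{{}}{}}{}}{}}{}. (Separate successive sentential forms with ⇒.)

P ⇒ {P}P ⇒ {{P}P}P ⇒ {{{P}P}P}P ⇒ {{{{P}P}P}P}P ⇒ {{{{{}}P}P}P}P ⇒ {{{{{}}{}}P}P}P ⇒ {{{{{}}{}}{}}P}P ⇒ {{{{{}}{}}{}}{}}P ⇒ {{{{{}}{}}{}}{}}{}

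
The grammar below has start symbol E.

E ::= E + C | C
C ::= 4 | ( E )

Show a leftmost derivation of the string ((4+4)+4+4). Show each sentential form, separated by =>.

E => C => (E) => (E+C) => (E+C+C) => (C+C+C) => ((E)+C+C) => ((E+C)+C+C) => ((C+C)+C+C) => ((4+C)+C+C) => ((4+4)+C+C) => ((4+4)+4+C) => ((4+4)+4+4)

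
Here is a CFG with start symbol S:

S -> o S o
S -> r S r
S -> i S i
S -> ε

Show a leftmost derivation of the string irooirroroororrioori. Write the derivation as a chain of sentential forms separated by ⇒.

S⇒iSi⇒irSri⇒iroSori⇒irooSoori⇒irooiSioori⇒irooirSrioori⇒irooirrSrrioori⇒irooirroSorrioori⇒irooirrorSrorrioori⇒irooirroroSororrioori⇒irooirroroororrioori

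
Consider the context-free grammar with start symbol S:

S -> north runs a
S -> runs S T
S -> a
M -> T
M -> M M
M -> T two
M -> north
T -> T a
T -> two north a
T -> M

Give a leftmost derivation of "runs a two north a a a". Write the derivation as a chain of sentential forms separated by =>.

S => runs S T   [S -> runs S T]
runs S T => runs a T   [S -> a]
runs a T => runs a T a   [T -> T a]
runs a T a => runs a T a a   [T -> T a]
runs a T a a => runs a two north a a a   [T -> two north a]

S => runs S T => runs a T => runs a T a => runs a T a a => runs a two north a a a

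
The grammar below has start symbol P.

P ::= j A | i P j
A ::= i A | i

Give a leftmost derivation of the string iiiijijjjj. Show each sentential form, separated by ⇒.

P⇒iPj⇒iiPjj⇒iiiPjjj⇒iiiiPjjjj⇒iiiijAjjjj⇒iiiijijjjj

P ⇒ iPj   [P ::= i P j]
iPj ⇒ iiPjj   [P ::= i P j]
iiPjj ⇒ iiiPjjj   [P ::= i P j]
iiiPjjj ⇒ iiiiPjjjj   [P ::= i P j]
iiiiPjjjj ⇒ iiiijAjjjj   [P ::= j A]
iiiijAjjjj ⇒ iiiijijjjj   [A ::= i]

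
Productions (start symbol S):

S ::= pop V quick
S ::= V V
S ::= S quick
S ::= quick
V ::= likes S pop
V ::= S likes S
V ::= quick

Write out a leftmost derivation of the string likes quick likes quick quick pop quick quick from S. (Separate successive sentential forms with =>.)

S => S quick => V V quick => likes S pop V quick => likes V V pop V quick => likes S likes S V pop V quick => likes quick likes S V pop V quick => likes quick likes quick V pop V quick => likes quick likes quick quick pop V quick => likes quick likes quick quick pop quick quick

S => S quick   [S ::= S quick]
S quick => V V quick   [S ::= V V]
V V quick => likes S pop V quick   [V ::= likes S pop]
likes S pop V quick => likes V V pop V quick   [S ::= V V]
likes V V pop V quick => likes S likes S V pop V quick   [V ::= S likes S]
likes S likes S V pop V quick => likes quick likes S V pop V quick   [S ::= quick]
likes quick likes S V pop V quick => likes quick likes quick V pop V quick   [S ::= quick]
likes quick likes quick V pop V quick => likes quick likes quick quick pop V quick   [V ::= quick]
likes quick likes quick quick pop V quick => likes quick likes quick quick pop quick quick   [V ::= quick]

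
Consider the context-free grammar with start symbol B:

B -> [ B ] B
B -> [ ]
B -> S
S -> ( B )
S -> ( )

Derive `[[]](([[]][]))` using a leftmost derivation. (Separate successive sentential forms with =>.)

B => [B]B   [B -> [ B ] B]
[B]B => [[]]B   [B -> [ ]]
[[]]B => [[]]S   [B -> S]
[[]]S => [[]](B)   [S -> ( B )]
[[]](B) => [[]](S)   [B -> S]
[[]](S) => [[]]((B))   [S -> ( B )]
[[]]((B)) => [[]](([B]B))   [B -> [ B ] B]
[[]](([B]B)) => [[]](([[]]B))   [B -> [ ]]
[[]](([[]]B)) => [[]](([[]][]))   [B -> [ ]]

B => [B]B => [[]]B => [[]]S => [[]](B) => [[]](S) => [[]]((B)) => [[]](([B]B)) => [[]](([[]]B)) => [[]](([[]][]))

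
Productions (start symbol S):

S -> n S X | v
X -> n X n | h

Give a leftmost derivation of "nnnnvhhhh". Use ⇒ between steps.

S ⇒ nSX   [S -> n S X]
nSX ⇒ nnSXX   [S -> n S X]
nnSXX ⇒ nnnSXXX   [S -> n S X]
nnnSXXX ⇒ nnnnSXXXX   [S -> n S X]
nnnnSXXXX ⇒ nnnnvXXXX   [S -> v]
nnnnvXXXX ⇒ nnnnvhXXX   [X -> h]
nnnnvhXXX ⇒ nnnnvhhXX   [X -> h]
nnnnvhhXX ⇒ nnnnvhhhX   [X -> h]
nnnnvhhhX ⇒ nnnnvhhhh   [X -> h]

S⇒nSX⇒nnSXX⇒nnnSXXX⇒nnnnSXXXX⇒nnnnvXXXX⇒nnnnvhXXX⇒nnnnvhhXX⇒nnnnvhhhX⇒nnnnvhhhh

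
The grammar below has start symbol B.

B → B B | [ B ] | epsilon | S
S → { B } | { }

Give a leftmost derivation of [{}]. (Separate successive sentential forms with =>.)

B => BB => [B]B => [S]B => [{}]B => [{}]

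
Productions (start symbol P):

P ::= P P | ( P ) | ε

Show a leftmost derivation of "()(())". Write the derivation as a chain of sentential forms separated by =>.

P => PP => PPP => PPPP => (P)PPP => ()PPP => ()(P)PP => ()((P))PP => ()(())PP => ()(())P => ()(())

P => PP   [P ::= P P]
PP => PPP   [P ::= P P]
PPP => PPPP   [P ::= P P]
PPPP => (P)PPP   [P ::= ( P )]
(P)PPP => ()PPP   [P ::= ε]
()PPP => ()(P)PP   [P ::= ( P )]
()(P)PP => ()((P))PP   [P ::= ( P )]
()((P))PP => ()(())PP   [P ::= ε]
()(())PP => ()(())P   [P ::= ε]
()(())P => ()(())   [P ::= ε]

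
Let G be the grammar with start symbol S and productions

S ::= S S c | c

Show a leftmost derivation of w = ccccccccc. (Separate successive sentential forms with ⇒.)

S ⇒ SSc   [S ::= S S c]
SSc ⇒ SScSc   [S ::= S S c]
SScSc ⇒ SScScSc   [S ::= S S c]
SScScSc ⇒ SScScScSc   [S ::= S S c]
SScScScSc ⇒ cScScScSc   [S ::= c]
cScScScSc ⇒ cccScScSc   [S ::= c]
cccScScSc ⇒ cccccScSc   [S ::= c]
cccccScSc ⇒ cccccccSc   [S ::= c]
cccccccSc ⇒ ccccccccc   [S ::= c]

S⇒SSc⇒SScSc⇒SScScSc⇒SScScScSc⇒cScScScSc⇒cccScScSc⇒cccccScSc⇒cccccccSc⇒ccccccccc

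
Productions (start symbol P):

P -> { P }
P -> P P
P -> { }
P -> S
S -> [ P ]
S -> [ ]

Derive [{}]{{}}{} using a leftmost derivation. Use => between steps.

P => PP => SP => [P]P => [{}]P => [{}]PP => [{}]{P}P => [{}]{{}}P => [{}]{{}}{}

P => PP   [P -> P P]
PP => SP   [P -> S]
SP => [P]P   [S -> [ P ]]
[P]P => [{}]P   [P -> { }]
[{}]P => [{}]PP   [P -> P P]
[{}]PP => [{}]{P}P   [P -> { P }]
[{}]{P}P => [{}]{{}}P   [P -> { }]
[{}]{{}}P => [{}]{{}}{}   [P -> { }]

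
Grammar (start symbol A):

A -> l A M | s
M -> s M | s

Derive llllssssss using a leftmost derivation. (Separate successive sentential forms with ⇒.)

A ⇒ lAM ⇒ llAMM ⇒ lllAMMM ⇒ llllAMMMM ⇒ llllsMMMM ⇒ llllssMMMM ⇒ llllsssMMM ⇒ llllssssMM ⇒ llllsssssM ⇒ llllssssss

A ⇒ lAM   [A -> l A M]
lAM ⇒ llAMM   [A -> l A M]
llAMM ⇒ lllAMMM   [A -> l A M]
lllAMMM ⇒ llllAMMMM   [A -> l A M]
llllAMMMM ⇒ llllsMMMM   [A -> s]
llllsMMMM ⇒ llllssMMMM   [M -> s M]
llllssMMMM ⇒ llllsssMMM   [M -> s]
llllsssMMM ⇒ llllssssMM   [M -> s]
llllssssMM ⇒ llllsssssM   [M -> s]
llllsssssM ⇒ llllssssss   [M -> s]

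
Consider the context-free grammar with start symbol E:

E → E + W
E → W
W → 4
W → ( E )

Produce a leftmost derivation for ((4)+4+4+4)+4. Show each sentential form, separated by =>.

E => E+W => W+W => (E)+W => (E+W)+W => (E+W+W)+W => (E+W+W+W)+W => (W+W+W+W)+W => ((E)+W+W+W)+W => ((W)+W+W+W)+W => ((4)+W+W+W)+W => ((4)+4+W+W)+W => ((4)+4+4+W)+W => ((4)+4+4+4)+W => ((4)+4+4+4)+4

E => E+W   [E → E + W]
E+W => W+W   [E → W]
W+W => (E)+W   [W → ( E )]
(E)+W => (E+W)+W   [E → E + W]
(E+W)+W => (E+W+W)+W   [E → E + W]
(E+W+W)+W => (E+W+W+W)+W   [E → E + W]
(E+W+W+W)+W => (W+W+W+W)+W   [E → W]
(W+W+W+W)+W => ((E)+W+W+W)+W   [W → ( E )]
((E)+W+W+W)+W => ((W)+W+W+W)+W   [E → W]
((W)+W+W+W)+W => ((4)+W+W+W)+W   [W → 4]
((4)+W+W+W)+W => ((4)+4+W+W)+W   [W → 4]
((4)+4+W+W)+W => ((4)+4+4+W)+W   [W → 4]
((4)+4+4+W)+W => ((4)+4+4+4)+W   [W → 4]
((4)+4+4+4)+W => ((4)+4+4+4)+4   [W → 4]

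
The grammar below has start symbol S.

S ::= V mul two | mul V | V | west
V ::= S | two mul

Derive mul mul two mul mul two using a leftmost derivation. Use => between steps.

S => V mul two => S mul two => mul V mul two => mul S mul two => mul mul V mul two => mul mul two mul mul two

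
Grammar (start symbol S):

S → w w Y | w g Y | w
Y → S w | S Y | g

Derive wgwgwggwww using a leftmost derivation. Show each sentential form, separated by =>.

S => wgY   [S → w g Y]
wgY => wgSw   [Y → S w]
wgSw => wgwgYw   [S → w g Y]
wgwgYw => wgwgSYw   [Y → S Y]
wgwgSYw => wgwgwgYYw   [S → w g Y]
wgwgwgYYw => wgwgwggYw   [Y → g]
wgwgwggYw => wgwgwggSww   [Y → S w]
wgwgwggSww => wgwgwggwww   [S → w]

S=>wgY=>wgSw=>wgwgYw=>wgwgSYw=>wgwgwgYYw=>wgwgwggYw=>wgwgwggSww=>wgwgwggwww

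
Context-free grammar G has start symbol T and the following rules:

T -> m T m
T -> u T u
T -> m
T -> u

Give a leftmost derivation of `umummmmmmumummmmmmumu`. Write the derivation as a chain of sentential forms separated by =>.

T => uTu => umTmu => umuTumu => umumTmumu => umummTmmumu => umummmTmmmumu => umummmmTmmmmumu => umummmmmTmmmmmumu => umummmmmmTmmmmmmumu => umummmmmmuTummmmmmumu => umummmmmmumummmmmmumu

T => uTu   [T -> u T u]
uTu => umTmu   [T -> m T m]
umTmu => umuTumu   [T -> u T u]
umuTumu => umumTmumu   [T -> m T m]
umumTmumu => umummTmmumu   [T -> m T m]
umummTmmumu => umummmTmmmumu   [T -> m T m]
umummmTmmmumu => umummmmTmmmmumu   [T -> m T m]
umummmmTmmmmumu => umummmmmTmmmmmumu   [T -> m T m]
umummmmmTmmmmmumu => umummmmmmTmmmmmmumu   [T -> m T m]
umummmmmmTmmmmmmumu => umummmmmmuTummmmmmumu   [T -> u T u]
umummmmmmuTummmmmmumu => umummmmmmumummmmmmumu   [T -> m]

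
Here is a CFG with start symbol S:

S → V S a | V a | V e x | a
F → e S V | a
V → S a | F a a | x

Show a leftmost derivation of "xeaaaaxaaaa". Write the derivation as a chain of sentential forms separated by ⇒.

S ⇒ VSa ⇒ xSa ⇒ xVaa ⇒ xFaaaa ⇒ xeSVaaaa ⇒ xeVSaVaaaa ⇒ xeSaSaVaaaa ⇒ xeaaSaVaaaa ⇒ xeaaaaVaaaa ⇒ xeaaaaxaaaa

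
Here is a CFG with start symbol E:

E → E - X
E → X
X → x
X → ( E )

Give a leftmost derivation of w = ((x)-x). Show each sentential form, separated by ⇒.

E ⇒ X   [E → X]
X ⇒ (E)   [X → ( E )]
(E) ⇒ (E-X)   [E → E - X]
(E-X) ⇒ (X-X)   [E → X]
(X-X) ⇒ ((E)-X)   [X → ( E )]
((E)-X) ⇒ ((X)-X)   [E → X]
((X)-X) ⇒ ((x)-X)   [X → x]
((x)-X) ⇒ ((x)-x)   [X → x]

E ⇒ X ⇒ (E) ⇒ (E-X) ⇒ (X-X) ⇒ ((E)-X) ⇒ ((X)-X) ⇒ ((x)-X) ⇒ ((x)-x)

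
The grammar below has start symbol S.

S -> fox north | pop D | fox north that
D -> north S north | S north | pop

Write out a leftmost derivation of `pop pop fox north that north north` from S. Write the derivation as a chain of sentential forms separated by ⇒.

S ⇒ pop D ⇒ pop S north ⇒ pop pop D north ⇒ pop pop S north north ⇒ pop pop fox north that north north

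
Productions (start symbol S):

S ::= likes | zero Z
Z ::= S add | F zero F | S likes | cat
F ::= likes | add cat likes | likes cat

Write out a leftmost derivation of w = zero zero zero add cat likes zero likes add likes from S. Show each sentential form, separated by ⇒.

S ⇒ zero Z ⇒ zero S likes ⇒ zero zero Z likes ⇒ zero zero S add likes ⇒ zero zero zero Z add likes ⇒ zero zero zero F zero F add likes ⇒ zero zero zero add cat likes zero F add likes ⇒ zero zero zero add cat likes zero likes add likes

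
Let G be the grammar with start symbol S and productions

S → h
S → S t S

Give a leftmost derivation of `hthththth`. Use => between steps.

S => StS   [S → S t S]
StS => htS   [S → h]
htS => htStS   [S → S t S]
htStS => htStStS   [S → S t S]
htStStS => htStStStS   [S → S t S]
htStStStS => hthtStStS   [S → h]
hthtStStS => hththtStS   [S → h]
hththtStS => hthththtS   [S → h]
hthththtS => hthththth   [S → h]

S => StS => htS => htStS => htStStS => htStStStS => hthtStStS => hththtStS => hthththtS => hthththth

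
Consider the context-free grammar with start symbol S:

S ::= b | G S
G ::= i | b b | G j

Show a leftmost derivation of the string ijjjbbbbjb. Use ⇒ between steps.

S ⇒ GS ⇒ GjS ⇒ GjjS ⇒ GjjjS ⇒ ijjjS ⇒ ijjjGS ⇒ ijjjbbS ⇒ ijjjbbGS ⇒ ijjjbbGjS ⇒ ijjjbbbbjS ⇒ ijjjbbbbjb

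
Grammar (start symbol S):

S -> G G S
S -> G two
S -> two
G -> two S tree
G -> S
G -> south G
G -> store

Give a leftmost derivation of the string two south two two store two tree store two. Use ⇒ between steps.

S ⇒ G G S ⇒ two S tree G S ⇒ two G G S tree G S ⇒ two south G G S tree G S ⇒ two south S G S tree G S ⇒ two south G two G S tree G S ⇒ two south S two G S tree G S ⇒ two south two two G S tree G S ⇒ two south two two store S tree G S ⇒ two south two two store two tree G S ⇒ two south two two store two tree store S ⇒ two south two two store two tree store two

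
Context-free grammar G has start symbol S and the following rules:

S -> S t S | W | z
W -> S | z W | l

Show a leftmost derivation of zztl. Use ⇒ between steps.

S ⇒ StS   [S -> S t S]
StS ⇒ WtS   [S -> W]
WtS ⇒ zWtS   [W -> z W]
zWtS ⇒ zStS   [W -> S]
zStS ⇒ zztS   [S -> z]
zztS ⇒ zztW   [S -> W]
zztW ⇒ zztl   [W -> l]

S⇒StS⇒WtS⇒zWtS⇒zStS⇒zztS⇒zztW⇒zztl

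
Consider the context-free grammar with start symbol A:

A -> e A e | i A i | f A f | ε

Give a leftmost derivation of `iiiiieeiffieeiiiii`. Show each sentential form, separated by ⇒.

A ⇒ iAi   [A -> i A i]
iAi ⇒ iiAii   [A -> i A i]
iiAii ⇒ iiiAiii   [A -> i A i]
iiiAiii ⇒ iiiiAiiii   [A -> i A i]
iiiiAiiii ⇒ iiiiiAiiiii   [A -> i A i]
iiiiiAiiiii ⇒ iiiiieAeiiiii   [A -> e A e]
iiiiieAeiiiii ⇒ iiiiieeAeeiiiii   [A -> e A e]
iiiiieeAeeiiiii ⇒ iiiiieeiAieeiiiii   [A -> i A i]
iiiiieeiAieeiiiii ⇒ iiiiieeifAfieeiiiii   [A -> f A f]
iiiiieeifAfieeiiiii ⇒ iiiiieeiffieeiiiii   [A -> ε]

A ⇒ iAi ⇒ iiAii ⇒ iiiAiii ⇒ iiiiAiiii ⇒ iiiiiAiiiii ⇒ iiiiieAeiiiii ⇒ iiiiieeAeeiiiii ⇒ iiiiieeiAieeiiiii ⇒ iiiiieeifAfieeiiiii ⇒ iiiiieeiffieeiiiii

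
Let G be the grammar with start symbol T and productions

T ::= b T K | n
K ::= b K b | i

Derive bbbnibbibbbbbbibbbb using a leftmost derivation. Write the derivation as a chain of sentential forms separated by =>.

T=>bTK=>bbTKK=>bbbTKKK=>bbbnKKK=>bbbniKK=>bbbnibKbK=>bbbnibbKbbK=>bbbnibbibbK=>bbbnibbibbbKb=>bbbnibbibbbbKbb=>bbbnibbibbbbbKbbb=>bbbnibbibbbbbbKbbbb=>bbbnibbibbbbbbibbbb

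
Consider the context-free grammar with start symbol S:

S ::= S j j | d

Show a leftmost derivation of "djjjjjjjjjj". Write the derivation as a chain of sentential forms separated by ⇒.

S ⇒ Sjj ⇒ Sjjjj ⇒ Sjjjjjj ⇒ Sjjjjjjjj ⇒ Sjjjjjjjjjj ⇒ djjjjjjjjjj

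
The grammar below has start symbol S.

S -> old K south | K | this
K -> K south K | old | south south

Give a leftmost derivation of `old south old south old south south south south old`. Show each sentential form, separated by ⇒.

S ⇒ K ⇒ K south K ⇒ old south K ⇒ old south K south K ⇒ old south K south K south K ⇒ old south K south K south K south K ⇒ old south old south K south K south K ⇒ old south old south old south K south K ⇒ old south old south old south south south south K ⇒ old south old south old south south south south old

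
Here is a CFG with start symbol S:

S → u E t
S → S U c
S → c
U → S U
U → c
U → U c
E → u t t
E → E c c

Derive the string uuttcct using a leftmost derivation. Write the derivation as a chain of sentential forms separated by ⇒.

S ⇒ uEt   [S → u E t]
uEt ⇒ uEcct   [E → E c c]
uEcct ⇒ uuttcct   [E → u t t]

S ⇒ uEt ⇒ uEcct ⇒ uuttcct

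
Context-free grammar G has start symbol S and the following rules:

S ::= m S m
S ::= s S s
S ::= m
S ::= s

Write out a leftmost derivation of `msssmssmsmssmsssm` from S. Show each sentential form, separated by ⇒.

S ⇒ mSm ⇒ msSsm ⇒ mssSssm ⇒ msssSsssm ⇒ msssmSmsssm ⇒ msssmsSsmsssm ⇒ msssmssSssmsssm ⇒ msssmssmSmssmsssm ⇒ msssmssmsmssmsssm

S ⇒ mSm   [S ::= m S m]
mSm ⇒ msSsm   [S ::= s S s]
msSsm ⇒ mssSssm   [S ::= s S s]
mssSssm ⇒ msssSsssm   [S ::= s S s]
msssSsssm ⇒ msssmSmsssm   [S ::= m S m]
msssmSmsssm ⇒ msssmsSsmsssm   [S ::= s S s]
msssmsSsmsssm ⇒ msssmssSssmsssm   [S ::= s S s]
msssmssSssmsssm ⇒ msssmssmSmssmsssm   [S ::= m S m]
msssmssmSmssmsssm ⇒ msssmssmsmssmsssm   [S ::= s]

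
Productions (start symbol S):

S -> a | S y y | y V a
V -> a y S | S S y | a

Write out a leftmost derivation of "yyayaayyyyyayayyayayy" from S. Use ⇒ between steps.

S ⇒ Syy   [S -> S y y]
Syy ⇒ yVayy   [S -> y V a]
yVayy ⇒ ySSyayy   [V -> S S y]
ySSyayy ⇒ ySyySyayy   [S -> S y y]
ySyySyayy ⇒ ySyyyySyayy   [S -> S y y]
ySyyyySyayy ⇒ yyVayyyySyayy   [S -> y V a]
yyVayyyySyayy ⇒ yyaySayyyySyayy   [V -> a y S]
yyaySayyyySyayy ⇒ yyayaayyyySyayy   [S -> a]
yyayaayyyySyayy ⇒ yyayaayyyyyVayayy   [S -> y V a]
yyayaayyyyyVayayy ⇒ yyayaayyyyyaySayayy   [V -> a y S]
yyayaayyyyyaySayayy ⇒ yyayaayyyyyaySyyayayy   [S -> S y y]
yyayaayyyyyaySyyayayy ⇒ yyayaayyyyyayayyayayy   [S -> a]

S⇒Syy⇒yVayy⇒ySSyayy⇒ySyySyayy⇒ySyyyySyayy⇒yyVayyyySyayy⇒yyaySayyyySyayy⇒yyayaayyyySyayy⇒yyayaayyyyyVayayy⇒yyayaayyyyyaySayayy⇒yyayaayyyyyaySyyayayy⇒yyayaayyyyyayayyayayy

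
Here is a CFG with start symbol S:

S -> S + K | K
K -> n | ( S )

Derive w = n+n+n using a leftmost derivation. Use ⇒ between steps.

S ⇒ S+K   [S -> S + K]
S+K ⇒ S+K+K   [S -> S + K]
S+K+K ⇒ K+K+K   [S -> K]
K+K+K ⇒ n+K+K   [K -> n]
n+K+K ⇒ n+n+K   [K -> n]
n+n+K ⇒ n+n+n   [K -> n]

S ⇒ S+K ⇒ S+K+K ⇒ K+K+K ⇒ n+K+K ⇒ n+n+K ⇒ n+n+n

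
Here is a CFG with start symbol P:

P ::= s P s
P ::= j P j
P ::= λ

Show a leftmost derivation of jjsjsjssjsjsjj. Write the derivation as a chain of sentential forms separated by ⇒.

P ⇒ jPj ⇒ jjPjj ⇒ jjsPsjj ⇒ jjsjPjsjj ⇒ jjsjsPsjsjj ⇒ jjsjsjPjsjsjj ⇒ jjsjsjsPsjsjsjj ⇒ jjsjsjssjsjsjj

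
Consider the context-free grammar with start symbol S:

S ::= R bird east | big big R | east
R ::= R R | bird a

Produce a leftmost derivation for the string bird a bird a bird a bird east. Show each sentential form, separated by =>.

S => R bird east => R R bird east => bird a R bird east => bird a R R bird east => bird a bird a R bird east => bird a bird a bird a bird east

S => R bird east   [S ::= R bird east]
R bird east => R R bird east   [R ::= R R]
R R bird east => bird a R bird east   [R ::= bird a]
bird a R bird east => bird a R R bird east   [R ::= R R]
bird a R R bird east => bird a bird a R bird east   [R ::= bird a]
bird a bird a R bird east => bird a bird a bird a bird east   [R ::= bird a]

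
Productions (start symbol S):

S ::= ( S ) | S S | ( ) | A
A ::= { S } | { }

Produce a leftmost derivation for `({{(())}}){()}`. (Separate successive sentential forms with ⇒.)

S ⇒ SS ⇒ (S)S ⇒ (A)S ⇒ ({S})S ⇒ ({A})S ⇒ ({{S}})S ⇒ ({{(S)}})S ⇒ ({{(())}})S ⇒ ({{(())}})A ⇒ ({{(())}}){S} ⇒ ({{(())}}){()}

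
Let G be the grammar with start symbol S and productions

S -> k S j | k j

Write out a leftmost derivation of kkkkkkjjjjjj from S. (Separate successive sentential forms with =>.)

S => kSj   [S -> k S j]
kSj => kkSjj   [S -> k S j]
kkSjj => kkkSjjj   [S -> k S j]
kkkSjjj => kkkkSjjjj   [S -> k S j]
kkkkSjjjj => kkkkkSjjjjj   [S -> k S j]
kkkkkSjjjjj => kkkkkkjjjjjj   [S -> k j]

S => kSj => kkSjj => kkkSjjj => kkkkSjjjj => kkkkkSjjjjj => kkkkkkjjjjjj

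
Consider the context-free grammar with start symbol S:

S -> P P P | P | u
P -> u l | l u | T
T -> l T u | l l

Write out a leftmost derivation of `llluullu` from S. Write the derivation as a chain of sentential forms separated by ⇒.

S ⇒ PPP   [S -> P P P]
PPP ⇒ TPP   [P -> T]
TPP ⇒ lTuPP   [T -> l T u]
lTuPP ⇒ llluPP   [T -> l l]
llluPP ⇒ llluulP   [P -> u l]
llluulP ⇒ llluullu   [P -> l u]

S⇒PPP⇒TPP⇒lTuPP⇒llluPP⇒llluulP⇒llluullu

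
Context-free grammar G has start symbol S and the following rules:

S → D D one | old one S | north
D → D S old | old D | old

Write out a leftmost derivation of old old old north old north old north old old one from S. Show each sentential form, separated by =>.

S => D D one => old D D one => old D S old D one => old D S old S old D one => old D S old S old S old D one => old old D S old S old S old D one => old old old S old S old S old D one => old old old north old S old S old D one => old old old north old north old S old D one => old old old north old north old north old D one => old old old north old north old north old old one

S => D D one   [S → D D one]
D D one => old D D one   [D → old D]
old D D one => old D S old D one   [D → D S old]
old D S old D one => old D S old S old D one   [D → D S old]
old D S old S old D one => old D S old S old S old D one   [D → D S old]
old D S old S old S old D one => old old D S old S old S old D one   [D → old D]
old old D S old S old S old D one => old old old S old S old S old D one   [D → old]
old old old S old S old S old D one => old old old north old S old S old D one   [S → north]
old old old north old S old S old D one => old old old north old north old S old D one   [S → north]
old old old north old north old S old D one => old old old north old north old north old D one   [S → north]
old old old north old north old north old D one => old old old north old north old north old old one   [D → old]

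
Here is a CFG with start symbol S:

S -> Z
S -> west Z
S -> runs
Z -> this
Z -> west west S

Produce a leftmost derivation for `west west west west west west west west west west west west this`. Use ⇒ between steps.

S ⇒ west Z   [S -> west Z]
west Z ⇒ west west west S   [Z -> west west S]
west west west S ⇒ west west west Z   [S -> Z]
west west west Z ⇒ west west west west west S   [Z -> west west S]
west west west west west S ⇒ west west west west west west Z   [S -> west Z]
west west west west west west Z ⇒ west west west west west west west west S   [Z -> west west S]
west west west west west west west west S ⇒ west west west west west west west west west Z   [S -> west Z]
west west west west west west west west west Z ⇒ west west west west west west west west west west west S   [Z -> west west S]
west west west west west west west west west west west S ⇒ west west west west west west west west west west west west Z   [S -> west Z]
west west west west west west west west west west west west Z ⇒ west west west west west west west west west west west west this   [Z -> this]

S ⇒ west Z ⇒ west west west S ⇒ west west west Z ⇒ west west west west west S ⇒ west west west west west west Z ⇒ west west west west west west west west S ⇒ west west west west west west west west west Z ⇒ west west west west west west west west west west west S ⇒ west west west west west west west west west west west west Z ⇒ west west west west west west west west west west west west this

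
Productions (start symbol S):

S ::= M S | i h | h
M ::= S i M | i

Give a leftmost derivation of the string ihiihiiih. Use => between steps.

S => MS => SiMS => ihiMS => ihiiS => ihiiMS => ihiiSiMS => ihiihiMS => ihiihiiS => ihiihiiih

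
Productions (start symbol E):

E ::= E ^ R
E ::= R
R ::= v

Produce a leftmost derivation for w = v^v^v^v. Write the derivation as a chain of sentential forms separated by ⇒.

E ⇒ E^R ⇒ E^R^R ⇒ E^R^R^R ⇒ R^R^R^R ⇒ v^R^R^R ⇒ v^v^R^R ⇒ v^v^v^R ⇒ v^v^v^v

E ⇒ E^R   [E ::= E ^ R]
E^R ⇒ E^R^R   [E ::= E ^ R]
E^R^R ⇒ E^R^R^R   [E ::= E ^ R]
E^R^R^R ⇒ R^R^R^R   [E ::= R]
R^R^R^R ⇒ v^R^R^R   [R ::= v]
v^R^R^R ⇒ v^v^R^R   [R ::= v]
v^v^R^R ⇒ v^v^v^R   [R ::= v]
v^v^v^R ⇒ v^v^v^v   [R ::= v]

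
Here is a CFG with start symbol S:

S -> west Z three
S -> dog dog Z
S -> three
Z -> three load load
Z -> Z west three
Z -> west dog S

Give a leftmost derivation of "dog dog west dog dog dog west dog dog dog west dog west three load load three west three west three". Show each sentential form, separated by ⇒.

S ⇒ dog dog Z   [S -> dog dog Z]
dog dog Z ⇒ dog dog Z west three   [Z -> Z west three]
dog dog Z west three ⇒ dog dog west dog S west three   [Z -> west dog S]
dog dog west dog S west three ⇒ dog dog west dog dog dog Z west three   [S -> dog dog Z]
dog dog west dog dog dog Z west three ⇒ dog dog west dog dog dog west dog S west three   [Z -> west dog S]
dog dog west dog dog dog west dog S west three ⇒ dog dog west dog dog dog west dog dog dog Z west three   [S -> dog dog Z]
dog dog west dog dog dog west dog dog dog Z west three ⇒ dog dog west dog dog dog west dog dog dog Z west three west three   [Z -> Z west three]
dog dog west dog dog dog west dog dog dog Z west three west three ⇒ dog dog west dog dog dog west dog dog dog west dog S west three west three   [Z -> west dog S]
dog dog west dog dog dog west dog dog dog west dog S west three west three ⇒ dog dog west dog dog dog west dog dog dog west dog west Z three west three west three   [S -> west Z three]
dog dog west dog dog dog west dog dog dog west dog west Z three west three west three ⇒ dog dog west dog dog dog west dog dog dog west dog west three load load three west three west three   [Z -> three load load]

S ⇒ dog dog Z ⇒ dog dog Z west three ⇒ dog dog west dog S west three ⇒ dog dog west dog dog dog Z west three ⇒ dog dog west dog dog dog west dog S west three ⇒ dog dog west dog dog dog west dog dog dog Z west three ⇒ dog dog west dog dog dog west dog dog dog Z west three west three ⇒ dog dog west dog dog dog west dog dog dog west dog S west three west three ⇒ dog dog west dog dog dog west dog dog dog west dog west Z three west three west three ⇒ dog dog west dog dog dog west dog dog dog west dog west three load load three west three west three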